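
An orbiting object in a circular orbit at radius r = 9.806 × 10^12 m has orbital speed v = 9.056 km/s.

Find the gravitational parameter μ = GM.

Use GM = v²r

Convert to SI: v = 9.056 km/s = 9056 m/s.
For a circular orbit v² = GM/r, so GM = v² · r.
GM = (9056)² · 9.806e+12 m³/s² ≈ 8.042e+20 m³/s² = 8.042 × 10^20 m³/s².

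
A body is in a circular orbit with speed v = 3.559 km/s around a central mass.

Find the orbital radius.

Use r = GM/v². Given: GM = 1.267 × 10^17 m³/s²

Convert to SI: v = 3.559 km/s = 3559 m/s.
For a circular orbit, v² = GM / r, so r = GM / v².
r = 1.267e+17 / (3559)² m ≈ 1e+10 m = 10 Gm.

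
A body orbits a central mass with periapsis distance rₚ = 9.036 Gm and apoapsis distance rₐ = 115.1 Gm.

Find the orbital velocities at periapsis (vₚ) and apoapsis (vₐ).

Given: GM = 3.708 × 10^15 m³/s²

Convert to SI: rₚ = 9.036 Gm = 9.036e+09 m; rₐ = 115.1 Gm = 1.151e+11 m.
Use the vis-viva equation v² = GM(2/r − 1/a) with a = (rₚ + rₐ)/2 = (9.036e+09 + 1.151e+11)/2 = 6.2068e+10 m.
vₚ = √(GM · (2/rₚ − 1/a)) = √(3.708e+15 · (2/9.036e+09 − 1/6.2068e+10)) m/s ≈ 872.3 m/s = 872.3 m/s.
vₐ = √(GM · (2/rₐ − 1/a)) = √(3.708e+15 · (2/1.151e+11 − 1/6.2068e+10)) m/s ≈ 68.48 m/s = 68.48 m/s.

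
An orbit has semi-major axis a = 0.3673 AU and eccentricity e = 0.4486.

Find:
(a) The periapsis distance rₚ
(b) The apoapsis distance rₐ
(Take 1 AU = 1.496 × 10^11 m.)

Convert to SI: a = 0.3673 AU = 5.49481e+10 m.
(a) rₚ = a(1 − e) = 5.49481e+10 · (1 − 0.4486) = 5.49481e+10 · 0.5514 ≈ 3.03e+10 m = 0.2025 AU.
(b) rₐ = a(1 + e) = 5.49481e+10 · (1 + 0.4486) = 5.49481e+10 · 1.4486 ≈ 7.96e+10 m = 0.5321 AU.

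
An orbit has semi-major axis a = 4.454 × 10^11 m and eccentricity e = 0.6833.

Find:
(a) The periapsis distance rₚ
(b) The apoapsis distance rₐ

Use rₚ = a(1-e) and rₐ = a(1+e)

(a) rₚ = a(1 − e) = 4.454e+11 · (1 − 0.6833) = 4.454e+11 · 0.3167 ≈ 1.411e+11 m = 1.411 × 10^11 m.
(b) rₐ = a(1 + e) = 4.454e+11 · (1 + 0.6833) = 4.454e+11 · 1.6833 ≈ 7.497e+11 m = 7.497 × 10^11 m.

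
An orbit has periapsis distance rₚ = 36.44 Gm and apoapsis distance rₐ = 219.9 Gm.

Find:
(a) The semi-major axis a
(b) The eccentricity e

Convert to SI: rₚ = 36.44 Gm = 3.644e+10 m; rₐ = 219.9 Gm = 2.199e+11 m.
(a) a = (rₚ + rₐ) / 2 = (3.644e+10 + 2.199e+11) / 2 ≈ 1.282e+11 m = 128.2 Gm.
(b) e = (rₐ − rₚ) / (rₐ + rₚ) = (2.199e+11 − 3.644e+10) / (2.199e+11 + 3.644e+10) ≈ 0.7157.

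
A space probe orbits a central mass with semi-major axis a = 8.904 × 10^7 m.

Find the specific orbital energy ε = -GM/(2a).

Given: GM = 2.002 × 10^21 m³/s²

ε = −GM / (2a).
ε = −2.002e+21 / (2 · 8.904e+07) J/kg ≈ -1.124e+13 J/kg = -1.124e+04 GJ/kg.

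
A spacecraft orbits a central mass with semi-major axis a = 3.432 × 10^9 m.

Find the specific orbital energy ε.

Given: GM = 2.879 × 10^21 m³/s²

ε = −GM / (2a).
ε = −2.879e+21 / (2 · 3.432e+09) J/kg ≈ -4.194e+11 J/kg = -419.4 GJ/kg.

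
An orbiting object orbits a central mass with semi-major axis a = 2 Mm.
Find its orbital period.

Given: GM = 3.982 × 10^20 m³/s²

Convert to SI: a = 2 Mm = 2e+06 m.
Kepler's third law: T = 2π √(a³ / GM).
Substituting a = 2e+06 m and GM = 3.982e+20 m³/s²:
T = 2π √((2e+06)³ / 3.982e+20) s
T ≈ 0.8906 s = 0.8906 seconds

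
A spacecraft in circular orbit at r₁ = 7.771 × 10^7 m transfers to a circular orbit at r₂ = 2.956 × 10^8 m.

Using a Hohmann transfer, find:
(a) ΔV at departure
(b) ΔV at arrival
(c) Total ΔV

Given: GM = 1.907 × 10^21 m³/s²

Transfer semi-major axis: a_t = (r₁ + r₂)/2 = (7.771e+07 + 2.956e+08)/2 = 1.86655e+08 m.
Circular speeds: v₁ = √(GM/r₁) = 4.95378e+06 m/s, v₂ = √(GM/r₂) = 2.53994e+06 m/s.
Transfer speeds (vis-viva v² = GM(2/r − 1/a_t)): v₁ᵗ = 6.23404e+06 m/s, v₂ᵗ = 1.63886e+06 m/s.
(a) ΔV₁ = |v₁ᵗ − v₁| ≈ 1.28e+06 m/s = 1280 km/s.
(b) ΔV₂ = |v₂ − v₂ᵗ| ≈ 9.011e+05 m/s = 901.1 km/s.
(c) ΔV_total = ΔV₁ + ΔV₂ ≈ 2.181e+06 m/s = 2181 km/s.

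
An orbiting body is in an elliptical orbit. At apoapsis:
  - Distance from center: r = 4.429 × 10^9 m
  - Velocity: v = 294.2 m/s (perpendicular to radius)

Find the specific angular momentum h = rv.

With v perpendicular to r, h = r · v.
h = 4.429e+09 · 294.2 m²/s ≈ 1.303e+12 m²/s.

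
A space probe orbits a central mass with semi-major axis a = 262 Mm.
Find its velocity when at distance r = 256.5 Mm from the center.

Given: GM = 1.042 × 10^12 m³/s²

Convert to SI: a = 262 Mm = 2.62e+08 m; r = 256.5 Mm = 2.565e+08 m.
Vis-viva: v = √(GM · (2/r − 1/a)).
2/r − 1/a = 2/2.565e+08 − 1/2.62e+08 = 3.98048e-09 m⁻¹.
v = √(1.042e+12 · 3.98048e-09) m/s ≈ 64.4 m/s = 64.4 m/s.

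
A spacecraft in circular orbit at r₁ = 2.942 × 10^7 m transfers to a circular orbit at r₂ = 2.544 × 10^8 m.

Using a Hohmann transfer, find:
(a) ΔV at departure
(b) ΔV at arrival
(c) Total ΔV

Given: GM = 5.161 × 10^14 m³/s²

Transfer semi-major axis: a_t = (r₁ + r₂)/2 = (2.942e+07 + 2.544e+08)/2 = 1.4191e+08 m.
Circular speeds: v₁ = √(GM/r₁) = 4188.38 m/s, v₂ = √(GM/r₂) = 1424.32 m/s.
Transfer speeds (vis-viva v² = GM(2/r − 1/a_t)): v₁ᵗ = 5607.87 m/s, v₂ᵗ = 648.52 m/s.
(a) ΔV₁ = |v₁ᵗ − v₁| ≈ 1419 m/s = 1.419 km/s.
(b) ΔV₂ = |v₂ − v₂ᵗ| ≈ 775.8 m/s = 775.8 m/s.
(c) ΔV_total = ΔV₁ + ΔV₂ ≈ 2195 m/s = 2.195 km/s.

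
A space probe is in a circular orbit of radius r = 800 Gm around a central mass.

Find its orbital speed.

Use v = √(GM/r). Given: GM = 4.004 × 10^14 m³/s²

Convert to SI: r = 800 Gm = 8e+11 m.
For a circular orbit, gravity supplies the centripetal force, so v = √(GM / r).
v = √(4.004e+14 / 8e+11) m/s ≈ 22.37 m/s = 22.37 m/s.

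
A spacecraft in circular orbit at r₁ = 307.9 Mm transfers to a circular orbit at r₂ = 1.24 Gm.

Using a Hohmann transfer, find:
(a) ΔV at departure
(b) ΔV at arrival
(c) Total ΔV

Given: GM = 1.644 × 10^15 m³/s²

Convert to SI: r₁ = 307.9 Mm = 3.079e+08 m; r₂ = 1.24 Gm = 1.24e+09 m.
Transfer semi-major axis: a_t = (r₁ + r₂)/2 = (3.079e+08 + 1.24e+09)/2 = 7.7395e+08 m.
Circular speeds: v₁ = √(GM/r₁) = 2310.71 m/s, v₂ = √(GM/r₂) = 1151.44 m/s.
Transfer speeds (vis-viva v² = GM(2/r − 1/a_t)): v₁ᵗ = 2924.83 m/s, v₂ᵗ = 726.254 m/s.
(a) ΔV₁ = |v₁ᵗ − v₁| ≈ 614.1 m/s = 614.1 m/s.
(b) ΔV₂ = |v₂ − v₂ᵗ| ≈ 425.2 m/s = 425.2 m/s.
(c) ΔV_total = ΔV₁ + ΔV₂ ≈ 1039 m/s = 1.039 km/s.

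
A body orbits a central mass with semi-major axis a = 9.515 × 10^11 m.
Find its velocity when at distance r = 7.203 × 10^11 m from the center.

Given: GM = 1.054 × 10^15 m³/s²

Vis-viva: v = √(GM · (2/r − 1/a)).
2/r − 1/a = 2/7.203e+11 − 1/9.515e+11 = 1.72565e-12 m⁻¹.
v = √(1.054e+15 · 1.72565e-12) m/s ≈ 42.65 m/s = 42.65 m/s.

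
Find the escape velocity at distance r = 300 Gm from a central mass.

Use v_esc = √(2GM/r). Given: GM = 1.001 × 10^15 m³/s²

Convert to SI: r = 300 Gm = 3e+11 m.
Escape velocity comes from setting total energy to zero: ½v² − GM/r = 0 ⇒ v_esc = √(2GM / r).
v_esc = √(2 · 1.001e+15 / 3e+11) m/s ≈ 81.69 m/s = 81.69 m/s.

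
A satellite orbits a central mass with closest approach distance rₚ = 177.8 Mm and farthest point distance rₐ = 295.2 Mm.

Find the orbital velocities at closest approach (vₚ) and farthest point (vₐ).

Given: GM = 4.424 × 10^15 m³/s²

Convert to SI: rₚ = 177.8 Mm = 1.778e+08 m; rₐ = 295.2 Mm = 2.952e+08 m.
Use the vis-viva equation v² = GM(2/r − 1/a) with a = (rₚ + rₐ)/2 = (1.778e+08 + 2.952e+08)/2 = 2.365e+08 m.
vₚ = √(GM · (2/rₚ − 1/a)) = √(4.424e+15 · (2/1.778e+08 − 1/2.365e+08)) m/s ≈ 5573 m/s = 5.573 km/s.
vₐ = √(GM · (2/rₐ − 1/a)) = √(4.424e+15 · (2/2.952e+08 − 1/2.365e+08)) m/s ≈ 3357 m/s = 3.357 km/s.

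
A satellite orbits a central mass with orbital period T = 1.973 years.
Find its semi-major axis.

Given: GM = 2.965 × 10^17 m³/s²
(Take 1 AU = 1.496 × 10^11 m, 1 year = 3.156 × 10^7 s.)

Convert to SI: T = 1.973 years = 6.22679e+07 s.
Invert Kepler's third law: a = (GM · T² / (4π²))^(1/3).
Substituting T = 6.22679e+07 s and GM = 2.965e+17 m³/s²:
a = (2.965e+17 · (6.22679e+07)² / (4π²))^(1/3) m
a ≈ 3.077e+10 m = 0.2057 AU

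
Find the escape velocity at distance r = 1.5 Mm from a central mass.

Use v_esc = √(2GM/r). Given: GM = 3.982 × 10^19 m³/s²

Convert to SI: r = 1.5 Mm = 1.5e+06 m.
Escape velocity comes from setting total energy to zero: ½v² − GM/r = 0 ⇒ v_esc = √(2GM / r).
v_esc = √(2 · 3.982e+19 / 1.5e+06) m/s ≈ 7.287e+06 m/s = 7287 km/s.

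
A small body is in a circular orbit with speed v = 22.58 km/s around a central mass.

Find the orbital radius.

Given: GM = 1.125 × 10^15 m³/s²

Convert to SI: v = 22.58 km/s = 22580 m/s.
For a circular orbit, v² = GM / r, so r = GM / v².
r = 1.125e+15 / (22580)² m ≈ 2.207e+06 m = 2.207 Mm.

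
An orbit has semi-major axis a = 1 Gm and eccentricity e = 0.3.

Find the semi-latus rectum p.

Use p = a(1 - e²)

Convert to SI: a = 1 Gm = 1e+09 m.
p = a (1 − e²).
p = 1e+09 · (1 − (0.3)²) = 1e+09 · 0.91 ≈ 9.1e+08 m = 910 Mm.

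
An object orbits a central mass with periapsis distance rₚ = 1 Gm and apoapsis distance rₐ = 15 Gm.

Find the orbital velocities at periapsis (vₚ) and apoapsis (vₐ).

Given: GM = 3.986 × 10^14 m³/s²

Convert to SI: rₚ = 1 Gm = 1e+09 m; rₐ = 15 Gm = 1.5e+10 m.
Use the vis-viva equation v² = GM(2/r − 1/a) with a = (rₚ + rₐ)/2 = (1e+09 + 1.5e+10)/2 = 8e+09 m.
vₚ = √(GM · (2/rₚ − 1/a)) = √(3.986e+14 · (2/1e+09 − 1/8e+09)) m/s ≈ 864.5 m/s = 864.5 m/s.
vₐ = √(GM · (2/rₐ − 1/a)) = √(3.986e+14 · (2/1.5e+10 − 1/8e+09)) m/s ≈ 57.63 m/s = 57.63 m/s.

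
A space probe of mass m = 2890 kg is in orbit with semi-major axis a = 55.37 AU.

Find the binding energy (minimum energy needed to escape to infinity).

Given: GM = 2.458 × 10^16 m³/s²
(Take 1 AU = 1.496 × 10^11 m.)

Convert to SI: a = 55.37 AU = 8.28335e+12 m.
Total orbital energy is E = −GMm/(2a); binding energy is E_bind = −E = GMm/(2a).
E_bind = 2.458e+16 · 2890 / (2 · 8.28335e+12) J ≈ 4.288e+06 J = 4.288 MJ.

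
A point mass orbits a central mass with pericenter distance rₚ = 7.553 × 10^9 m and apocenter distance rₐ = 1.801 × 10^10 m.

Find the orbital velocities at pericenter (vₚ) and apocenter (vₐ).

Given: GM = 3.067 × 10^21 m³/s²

Use the vis-viva equation v² = GM(2/r − 1/a) with a = (rₚ + rₐ)/2 = (7.553e+09 + 1.801e+10)/2 = 1.27815e+10 m.
vₚ = √(GM · (2/rₚ − 1/a)) = √(3.067e+21 · (2/7.553e+09 − 1/1.27815e+10)) m/s ≈ 7.564e+05 m/s = 756.4 km/s.
vₐ = √(GM · (2/rₐ − 1/a)) = √(3.067e+21 · (2/1.801e+10 − 1/1.27815e+10)) m/s ≈ 3.172e+05 m/s = 317.2 km/s.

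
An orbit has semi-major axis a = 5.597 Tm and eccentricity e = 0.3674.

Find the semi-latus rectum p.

Convert to SI: a = 5.597 Tm = 5.597e+12 m.
p = a (1 − e²).
p = 5.597e+12 · (1 − (0.3674)²) = 5.597e+12 · 0.865017 ≈ 4.842e+12 m = 4.842 Tm.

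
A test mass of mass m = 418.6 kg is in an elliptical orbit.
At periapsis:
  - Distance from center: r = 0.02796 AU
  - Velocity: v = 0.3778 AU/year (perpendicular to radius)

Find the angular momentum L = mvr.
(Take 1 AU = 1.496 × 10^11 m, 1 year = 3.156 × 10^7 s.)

Convert to SI: r = 0.02796 AU = 4.18282e+09 m; v = 0.3778 AU/year = 1790.84 m/s.
Since v is perpendicular to r, L = m · v · r.
L = 418.6 · 1790.84 · 4.18282e+09 kg·m²/s ≈ 3.136e+15 kg·m²/s.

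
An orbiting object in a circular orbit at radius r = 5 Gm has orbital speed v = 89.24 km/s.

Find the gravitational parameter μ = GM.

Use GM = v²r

Convert to SI: r = 5 Gm = 5e+09 m; v = 89.24 km/s = 89240 m/s.
For a circular orbit v² = GM/r, so GM = v² · r.
GM = (89240)² · 5e+09 m³/s² ≈ 3.982e+19 m³/s² = 3.982 × 10^19 m³/s².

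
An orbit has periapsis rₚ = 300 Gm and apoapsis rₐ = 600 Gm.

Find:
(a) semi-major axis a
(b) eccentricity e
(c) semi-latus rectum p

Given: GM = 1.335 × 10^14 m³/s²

Convert to SI: rₚ = 300 Gm = 3e+11 m; rₐ = 600 Gm = 6e+11 m.
(a) a = (rₚ + rₐ)/2 = (3e+11 + 6e+11)/2 ≈ 4.5e+11 m
(b) e = (rₐ − rₚ)/(rₐ + rₚ) = (6e+11 − 3e+11)/(6e+11 + 3e+11) ≈ 0.3333
(c) From a = (rₚ + rₐ)/2 = 4.5e+11 m and e = (rₐ − rₚ)/(rₐ + rₚ) = 0.333333, p = a(1 − e²) = 4.5e+11 · (1 − (0.333333)²) ≈ 4e+11 m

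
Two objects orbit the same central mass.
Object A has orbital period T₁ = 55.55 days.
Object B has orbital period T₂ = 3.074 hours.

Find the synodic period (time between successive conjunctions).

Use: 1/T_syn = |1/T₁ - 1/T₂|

Convert to SI: T₁ = 55.55 days = 4.79952e+06 s; T₂ = 3.074 hours = 11066.4 s.
T_syn = |T₁ · T₂ / (T₁ − T₂)|.
T_syn = |4.79952e+06 · 11066.4 / (4.79952e+06 − 11066.4)| s ≈ 1.109e+04 s = 3.081 hours.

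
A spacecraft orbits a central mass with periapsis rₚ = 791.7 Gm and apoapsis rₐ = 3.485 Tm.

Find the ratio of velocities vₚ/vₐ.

Convert to SI: rₚ = 791.7 Gm = 7.917e+11 m; rₐ = 3.485 Tm = 3.485e+12 m.
Conservation of angular momentum gives rₚvₚ = rₐvₐ, so vₚ/vₐ = rₐ/rₚ.
vₚ/vₐ = 3.485e+12 / 7.917e+11 ≈ 4.402.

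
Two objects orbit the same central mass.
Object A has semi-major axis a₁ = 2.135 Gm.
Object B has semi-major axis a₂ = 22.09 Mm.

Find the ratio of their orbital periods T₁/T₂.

Convert to SI: a₁ = 2.135 Gm = 2.135e+09 m; a₂ = 22.09 Mm = 2.209e+07 m.
From Kepler's third law, (T₁/T₂)² = (a₁/a₂)³, so T₁/T₂ = (a₁/a₂)^(3/2).
a₁/a₂ = 2.135e+09 / 2.209e+07 = 96.6501.
T₁/T₂ = (96.6501)^(3/2) ≈ 950.2.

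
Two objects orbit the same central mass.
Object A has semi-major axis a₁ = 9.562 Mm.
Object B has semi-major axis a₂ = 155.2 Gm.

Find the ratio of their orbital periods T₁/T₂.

Convert to SI: a₁ = 9.562 Mm = 9.562e+06 m; a₂ = 155.2 Gm = 1.552e+11 m.
From Kepler's third law, (T₁/T₂)² = (a₁/a₂)³, so T₁/T₂ = (a₁/a₂)^(3/2).
a₁/a₂ = 9.562e+06 / 1.552e+11 = 6.16108e-05.
T₁/T₂ = (6.16108e-05)^(3/2) ≈ 4.836e-07.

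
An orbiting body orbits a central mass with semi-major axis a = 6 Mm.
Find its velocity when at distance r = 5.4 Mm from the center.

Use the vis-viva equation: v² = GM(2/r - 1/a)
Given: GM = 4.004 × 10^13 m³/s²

Convert to SI: a = 6 Mm = 6e+06 m; r = 5.4 Mm = 5.4e+06 m.
Vis-viva: v = √(GM · (2/r − 1/a)).
2/r − 1/a = 2/5.4e+06 − 1/6e+06 = 2.03704e-07 m⁻¹.
v = √(4.004e+13 · 2.03704e-07) m/s ≈ 2856 m/s = 2.856 km/s.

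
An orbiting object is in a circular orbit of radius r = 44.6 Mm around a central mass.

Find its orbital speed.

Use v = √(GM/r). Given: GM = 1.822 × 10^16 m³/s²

Convert to SI: r = 44.6 Mm = 4.46e+07 m.
For a circular orbit, gravity supplies the centripetal force, so v = √(GM / r).
v = √(1.822e+16 / 4.46e+07) m/s ≈ 2.021e+04 m/s = 20.21 km/s.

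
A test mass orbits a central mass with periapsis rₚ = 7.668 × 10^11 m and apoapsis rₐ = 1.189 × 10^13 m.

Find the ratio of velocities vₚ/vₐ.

Conservation of angular momentum gives rₚvₚ = rₐvₐ, so vₚ/vₐ = rₐ/rₚ.
vₚ/vₐ = 1.189e+13 / 7.668e+11 ≈ 15.51.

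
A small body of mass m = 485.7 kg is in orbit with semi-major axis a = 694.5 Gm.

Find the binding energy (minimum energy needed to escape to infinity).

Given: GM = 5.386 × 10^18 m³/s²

Convert to SI: a = 694.5 Gm = 6.945e+11 m.
Total orbital energy is E = −GMm/(2a); binding energy is E_bind = −E = GMm/(2a).
E_bind = 5.386e+18 · 485.7 / (2 · 6.945e+11) J ≈ 1.883e+09 J = 1.883 GJ.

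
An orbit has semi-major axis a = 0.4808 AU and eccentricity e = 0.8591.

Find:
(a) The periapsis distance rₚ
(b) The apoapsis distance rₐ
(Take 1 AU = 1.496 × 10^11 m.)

Convert to SI: a = 0.4808 AU = 7.19277e+10 m.
(a) rₚ = a(1 − e) = 7.19277e+10 · (1 − 0.8591) = 7.19277e+10 · 0.1409 ≈ 1.013e+10 m = 0.06774 AU.
(b) rₐ = a(1 + e) = 7.19277e+10 · (1 + 0.8591) = 7.19277e+10 · 1.8591 ≈ 1.337e+11 m = 0.8939 AU.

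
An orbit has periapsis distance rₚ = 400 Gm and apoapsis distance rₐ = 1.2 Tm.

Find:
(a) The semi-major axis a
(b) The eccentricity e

Convert to SI: rₚ = 400 Gm = 4e+11 m; rₐ = 1.2 Tm = 1.2e+12 m.
(a) a = (rₚ + rₐ) / 2 = (4e+11 + 1.2e+12) / 2 ≈ 8e+11 m = 800 Gm.
(b) e = (rₐ − rₚ) / (rₐ + rₚ) = (1.2e+12 − 4e+11) / (1.2e+12 + 4e+11) ≈ 0.5.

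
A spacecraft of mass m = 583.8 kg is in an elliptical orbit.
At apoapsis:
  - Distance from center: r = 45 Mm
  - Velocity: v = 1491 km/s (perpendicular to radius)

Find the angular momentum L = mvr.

Convert to SI: r = 45 Mm = 4.5e+07 m; v = 1491 km/s = 1.491e+06 m/s.
Since v is perpendicular to r, L = m · v · r.
L = 583.8 · 1.491e+06 · 4.5e+07 kg·m²/s ≈ 3.917e+16 kg·m²/s.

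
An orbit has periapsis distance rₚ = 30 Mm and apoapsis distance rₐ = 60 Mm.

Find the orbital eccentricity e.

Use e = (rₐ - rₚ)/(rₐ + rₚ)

Convert to SI: rₚ = 30 Mm = 3e+07 m; rₐ = 60 Mm = 6e+07 m.
e = (rₐ − rₚ) / (rₐ + rₚ).
e = (6e+07 − 3e+07) / (6e+07 + 3e+07) = 3e+07 / 9e+07 ≈ 0.3333.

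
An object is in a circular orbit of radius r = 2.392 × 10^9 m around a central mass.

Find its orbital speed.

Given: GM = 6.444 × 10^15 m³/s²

For a circular orbit, gravity supplies the centripetal force, so v = √(GM / r).
v = √(6.444e+15 / 2.392e+09) m/s ≈ 1641 m/s = 1.641 km/s.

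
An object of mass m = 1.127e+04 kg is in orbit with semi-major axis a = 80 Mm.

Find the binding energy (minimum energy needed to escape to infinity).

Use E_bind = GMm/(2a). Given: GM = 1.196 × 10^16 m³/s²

Convert to SI: a = 80 Mm = 8e+07 m.
Total orbital energy is E = −GMm/(2a); binding energy is E_bind = −E = GMm/(2a).
E_bind = 1.196e+16 · 1.127e+04 / (2 · 8e+07) J ≈ 8.424e+11 J = 842.4 GJ.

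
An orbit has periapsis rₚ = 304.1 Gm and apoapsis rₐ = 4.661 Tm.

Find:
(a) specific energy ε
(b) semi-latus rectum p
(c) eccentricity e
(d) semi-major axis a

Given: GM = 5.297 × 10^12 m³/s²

Convert to SI: rₚ = 304.1 Gm = 3.041e+11 m; rₐ = 4.661 Tm = 4.661e+12 m.
(a) With a = (rₚ + rₐ)/2 = 2.48255e+12 m, ε = −GM/(2a) = −5.297e+12/(2 · 2.48255e+12) J/kg ≈ -1.067 J/kg
(b) From a = (rₚ + rₐ)/2 = 2.48255e+12 m and e = (rₐ − rₚ)/(rₐ + rₚ) = 0.877505, p = a(1 − e²) = 2.48255e+12 · (1 − (0.877505)²) ≈ 5.709e+11 m
(c) e = (rₐ − rₚ)/(rₐ + rₚ) = (4.661e+12 − 3.041e+11)/(4.661e+12 + 3.041e+11) ≈ 0.8775
(d) a = (rₚ + rₐ)/2 = (3.041e+11 + 4.661e+12)/2 ≈ 2.483e+12 m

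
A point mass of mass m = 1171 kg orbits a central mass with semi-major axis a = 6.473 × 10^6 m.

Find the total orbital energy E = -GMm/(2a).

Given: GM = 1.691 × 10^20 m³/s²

E = −GMm / (2a).
E = −1.691e+20 · 1171 / (2 · 6.473e+06) J ≈ -1.53e+16 J = -15.3 PJ.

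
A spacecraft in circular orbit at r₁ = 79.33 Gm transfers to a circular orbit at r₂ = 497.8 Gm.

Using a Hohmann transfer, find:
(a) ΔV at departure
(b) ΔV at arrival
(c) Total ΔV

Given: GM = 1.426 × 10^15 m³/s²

Convert to SI: r₁ = 79.33 Gm = 7.933e+10 m; r₂ = 497.8 Gm = 4.978e+11 m.
Transfer semi-major axis: a_t = (r₁ + r₂)/2 = (7.933e+10 + 4.978e+11)/2 = 2.88565e+11 m.
Circular speeds: v₁ = √(GM/r₁) = 134.073 m/s, v₂ = √(GM/r₂) = 53.522 m/s.
Transfer speeds (vis-viva v² = GM(2/r − 1/a_t)): v₁ᵗ = 176.095 m/s, v₂ᵗ = 28.0627 m/s.
(a) ΔV₁ = |v₁ᵗ − v₁| ≈ 42.02 m/s = 42.02 m/s.
(b) ΔV₂ = |v₂ − v₂ᵗ| ≈ 25.46 m/s = 25.46 m/s.
(c) ΔV_total = ΔV₁ + ΔV₂ ≈ 67.48 m/s = 67.48 m/s.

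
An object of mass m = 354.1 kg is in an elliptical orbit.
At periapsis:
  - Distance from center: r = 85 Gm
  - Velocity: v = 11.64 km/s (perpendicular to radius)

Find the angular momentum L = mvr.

Convert to SI: r = 85 Gm = 8.5e+10 m; v = 11.64 km/s = 11640 m/s.
Since v is perpendicular to r, L = m · v · r.
L = 354.1 · 11640 · 8.5e+10 kg·m²/s ≈ 3.503e+17 kg·m²/s.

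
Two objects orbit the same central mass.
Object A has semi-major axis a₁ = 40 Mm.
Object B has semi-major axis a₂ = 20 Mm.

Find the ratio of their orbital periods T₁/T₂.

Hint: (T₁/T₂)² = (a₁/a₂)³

Convert to SI: a₁ = 40 Mm = 4e+07 m; a₂ = 20 Mm = 2e+07 m.
From Kepler's third law, (T₁/T₂)² = (a₁/a₂)³, so T₁/T₂ = (a₁/a₂)^(3/2).
a₁/a₂ = 4e+07 / 2e+07 = 2.
T₁/T₂ = (2)^(3/2) ≈ 2.828.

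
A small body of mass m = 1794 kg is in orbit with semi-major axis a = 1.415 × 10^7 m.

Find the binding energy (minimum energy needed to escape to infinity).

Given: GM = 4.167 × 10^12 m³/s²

Total orbital energy is E = −GMm/(2a); binding energy is E_bind = −E = GMm/(2a).
E_bind = 4.167e+12 · 1794 / (2 · 1.415e+07) J ≈ 2.642e+08 J = 264.2 MJ.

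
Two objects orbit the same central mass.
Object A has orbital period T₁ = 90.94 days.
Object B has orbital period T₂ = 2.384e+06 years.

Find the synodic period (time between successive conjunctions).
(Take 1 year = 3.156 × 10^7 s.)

Convert to SI: T₁ = 90.94 days = 7.85722e+06 s; T₂ = 2.384e+06 years = 7.5239e+13 s.
T_syn = |T₁ · T₂ / (T₁ − T₂)|.
T_syn = |7.85722e+06 · 7.5239e+13 / (7.85722e+06 − 7.5239e+13)| s ≈ 7.857e+06 s = 90.94 days.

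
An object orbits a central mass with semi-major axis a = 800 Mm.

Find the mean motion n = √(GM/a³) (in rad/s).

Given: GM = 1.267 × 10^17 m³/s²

Convert to SI: a = 800 Mm = 8e+08 m.
n = √(GM / a³).
n = √(1.267e+17 / (8e+08)³) rad/s ≈ 1.573e-05 rad/s.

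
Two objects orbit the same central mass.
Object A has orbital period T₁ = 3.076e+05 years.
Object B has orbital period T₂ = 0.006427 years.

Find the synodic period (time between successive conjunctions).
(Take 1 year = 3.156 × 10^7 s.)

Convert to SI: T₁ = 3.076e+05 years = 9.70786e+12 s; T₂ = 0.006427 years = 202836 s.
T_syn = |T₁ · T₂ / (T₁ − T₂)|.
T_syn = |9.70786e+12 · 202836 / (9.70786e+12 − 202836)| s ≈ 2.028e+05 s = 0.006427 years.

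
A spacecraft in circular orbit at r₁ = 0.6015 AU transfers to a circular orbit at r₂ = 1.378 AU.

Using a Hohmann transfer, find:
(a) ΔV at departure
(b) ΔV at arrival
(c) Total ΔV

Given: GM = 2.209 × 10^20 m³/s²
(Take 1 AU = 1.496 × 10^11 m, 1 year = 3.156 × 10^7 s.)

Convert to SI: r₁ = 0.6015 AU = 8.99844e+10 m; r₂ = 1.378 AU = 2.06149e+11 m.
Transfer semi-major axis: a_t = (r₁ + r₂)/2 = (8.99844e+10 + 2.06149e+11)/2 = 1.48067e+11 m.
Circular speeds: v₁ = √(GM/r₁) = 49546.6 m/s, v₂ = √(GM/r₂) = 32734.6 m/s.
Transfer speeds (vis-viva v² = GM(2/r − 1/a_t)): v₁ᵗ = 58462.3 m/s, v₂ᵗ = 25518.9 m/s.
(a) ΔV₁ = |v₁ᵗ − v₁| ≈ 8916 m/s = 1.881 AU/year.
(b) ΔV₂ = |v₂ − v₂ᵗ| ≈ 7216 m/s = 1.522 AU/year.
(c) ΔV_total = ΔV₁ + ΔV₂ ≈ 1.613e+04 m/s = 3.403 AU/year.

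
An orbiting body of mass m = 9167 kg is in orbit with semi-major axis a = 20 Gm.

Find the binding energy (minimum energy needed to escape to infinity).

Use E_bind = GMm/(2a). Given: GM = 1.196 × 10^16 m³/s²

Convert to SI: a = 20 Gm = 2e+10 m.
Total orbital energy is E = −GMm/(2a); binding energy is E_bind = −E = GMm/(2a).
E_bind = 1.196e+16 · 9167 / (2 · 2e+10) J ≈ 2.741e+09 J = 2.741 GJ.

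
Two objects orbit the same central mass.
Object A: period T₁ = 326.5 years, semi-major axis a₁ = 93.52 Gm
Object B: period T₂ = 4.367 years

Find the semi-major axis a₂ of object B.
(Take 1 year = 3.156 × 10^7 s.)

Convert to SI: T₁ = 326.5 years = 1.03043e+10 s; a₁ = 93.52 Gm = 9.352e+10 m; T₂ = 4.367 years = 1.37823e+08 s.
Kepler's third law: (T₁/T₂)² = (a₁/a₂)³ ⇒ a₂ = a₁ · (T₂/T₁)^(2/3).
T₂/T₁ = 1.37823e+08 / 1.03043e+10 = 0.0133752.
a₂ = 9.352e+10 · (0.0133752)^(2/3) m ≈ 5.27e+09 m = 5.27 Gm.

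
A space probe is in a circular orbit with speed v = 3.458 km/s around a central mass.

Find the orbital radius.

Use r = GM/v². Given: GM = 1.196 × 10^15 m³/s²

Convert to SI: v = 3.458 km/s = 3458 m/s.
For a circular orbit, v² = GM / r, so r = GM / v².
r = 1.196e+15 / (3458)² m ≈ 1e+08 m = 100 Mm.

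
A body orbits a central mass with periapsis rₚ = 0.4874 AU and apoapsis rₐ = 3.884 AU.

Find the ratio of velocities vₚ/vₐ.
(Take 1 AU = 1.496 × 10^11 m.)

Convert to SI: rₚ = 0.4874 AU = 7.2915e+10 m; rₐ = 3.884 AU = 5.81046e+11 m.
Conservation of angular momentum gives rₚvₚ = rₐvₐ, so vₚ/vₐ = rₐ/rₚ.
vₚ/vₐ = 5.81046e+11 / 7.2915e+10 ≈ 7.969.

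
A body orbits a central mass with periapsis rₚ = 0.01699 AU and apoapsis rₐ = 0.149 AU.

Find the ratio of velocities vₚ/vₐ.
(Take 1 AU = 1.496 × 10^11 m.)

Convert to SI: rₚ = 0.01699 AU = 2.5417e+09 m; rₐ = 0.149 AU = 2.22904e+10 m.
Conservation of angular momentum gives rₚvₚ = rₐvₐ, so vₚ/vₐ = rₐ/rₚ.
vₚ/vₐ = 2.22904e+10 / 2.5417e+09 ≈ 8.77.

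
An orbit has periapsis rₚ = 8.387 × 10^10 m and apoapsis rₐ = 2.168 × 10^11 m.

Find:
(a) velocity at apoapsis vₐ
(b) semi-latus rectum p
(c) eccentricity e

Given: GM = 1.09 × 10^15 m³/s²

(a) With a = (rₚ + rₐ)/2 = 1.50335e+11 m, vₐ = √(GM (2/rₐ − 1/a)) = √(1.09e+15 · (2/2.168e+11 − 1/1.50335e+11)) m/s ≈ 52.96 m/s
(b) From a = (rₚ + rₐ)/2 = 1.50335e+11 m and e = (rₐ − rₚ)/(rₐ + rₚ) = 0.442113, p = a(1 − e²) = 1.50335e+11 · (1 − (0.442113)²) ≈ 1.209e+11 m
(c) e = (rₐ − rₚ)/(rₐ + rₚ) = (2.168e+11 − 8.387e+10)/(2.168e+11 + 8.387e+10) ≈ 0.4421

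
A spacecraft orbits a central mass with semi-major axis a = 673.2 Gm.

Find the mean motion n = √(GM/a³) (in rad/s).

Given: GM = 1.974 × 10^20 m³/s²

Convert to SI: a = 673.2 Gm = 6.732e+11 m.
n = √(GM / a³).
n = √(1.974e+20 / (6.732e+11)³) rad/s ≈ 2.544e-08 rad/s.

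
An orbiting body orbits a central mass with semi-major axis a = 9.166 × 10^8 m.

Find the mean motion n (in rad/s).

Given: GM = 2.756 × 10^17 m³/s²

n = √(GM / a³).
n = √(2.756e+17 / (9.166e+08)³) rad/s ≈ 1.892e-05 rad/s.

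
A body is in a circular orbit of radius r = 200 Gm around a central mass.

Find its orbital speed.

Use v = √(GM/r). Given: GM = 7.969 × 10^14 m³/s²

Convert to SI: r = 200 Gm = 2e+11 m.
For a circular orbit, gravity supplies the centripetal force, so v = √(GM / r).
v = √(7.969e+14 / 2e+11) m/s ≈ 63.12 m/s = 63.12 m/s.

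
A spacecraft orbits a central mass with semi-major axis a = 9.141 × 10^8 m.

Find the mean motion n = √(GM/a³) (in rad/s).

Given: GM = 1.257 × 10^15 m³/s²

n = √(GM / a³).
n = √(1.257e+15 / (9.141e+08)³) rad/s ≈ 1.283e-06 rad/s.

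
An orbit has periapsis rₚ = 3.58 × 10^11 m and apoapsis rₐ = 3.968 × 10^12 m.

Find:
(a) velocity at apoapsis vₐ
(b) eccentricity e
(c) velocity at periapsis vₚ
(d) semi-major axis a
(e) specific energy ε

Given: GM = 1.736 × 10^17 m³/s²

(a) With a = (rₚ + rₐ)/2 = 2.163e+12 m, vₐ = √(GM (2/rₐ − 1/a)) = √(1.736e+17 · (2/3.968e+12 − 1/2.163e+12)) m/s ≈ 85.09 m/s
(b) e = (rₐ − rₚ)/(rₐ + rₚ) = (3.968e+12 − 3.58e+11)/(3.968e+12 + 3.58e+11) ≈ 0.8345
(c) With a = (rₚ + rₐ)/2 = 2.163e+12 m, vₚ = √(GM (2/rₚ − 1/a)) = √(1.736e+17 · (2/3.58e+11 − 1/2.163e+12)) m/s ≈ 943.2 m/s
(d) a = (rₚ + rₐ)/2 = (3.58e+11 + 3.968e+12)/2 ≈ 2.163e+12 m
(e) With a = (rₚ + rₐ)/2 = 2.163e+12 m, ε = −GM/(2a) = −1.736e+17/(2 · 2.163e+12) J/kg ≈ -4.013e+04 J/kg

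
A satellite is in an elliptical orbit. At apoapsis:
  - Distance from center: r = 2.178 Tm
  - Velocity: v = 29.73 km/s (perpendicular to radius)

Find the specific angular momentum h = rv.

Convert to SI: r = 2.178 Tm = 2.178e+12 m; v = 29.73 km/s = 29730 m/s.
With v perpendicular to r, h = r · v.
h = 2.178e+12 · 29730 m²/s ≈ 6.475e+16 m²/s.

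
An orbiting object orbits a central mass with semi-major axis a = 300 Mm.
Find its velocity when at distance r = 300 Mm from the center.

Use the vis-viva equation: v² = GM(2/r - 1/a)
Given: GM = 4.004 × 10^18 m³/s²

Convert to SI: a = 300 Mm = 3e+08 m; r = 300 Mm = 3e+08 m.
Vis-viva: v = √(GM · (2/r − 1/a)).
2/r − 1/a = 2/3e+08 − 1/3e+08 = 3.33333e-09 m⁻¹.
v = √(4.004e+18 · 3.33333e-09) m/s ≈ 1.155e+05 m/s = 115.5 km/s.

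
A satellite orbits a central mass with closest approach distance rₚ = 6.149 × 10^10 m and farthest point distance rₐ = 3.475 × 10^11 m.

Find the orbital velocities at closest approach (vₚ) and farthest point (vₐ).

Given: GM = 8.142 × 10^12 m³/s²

Use the vis-viva equation v² = GM(2/r − 1/a) with a = (rₚ + rₐ)/2 = (6.149e+10 + 3.475e+11)/2 = 2.04495e+11 m.
vₚ = √(GM · (2/rₚ − 1/a)) = √(8.142e+12 · (2/6.149e+10 − 1/2.04495e+11)) m/s ≈ 15 m/s = 15 m/s.
vₐ = √(GM · (2/rₐ − 1/a)) = √(8.142e+12 · (2/3.475e+11 − 1/2.04495e+11)) m/s ≈ 2.654 m/s = 2.654 m/s.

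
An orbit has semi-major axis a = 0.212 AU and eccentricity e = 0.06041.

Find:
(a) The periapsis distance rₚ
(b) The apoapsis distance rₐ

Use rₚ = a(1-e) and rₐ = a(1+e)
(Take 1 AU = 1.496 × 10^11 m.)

Convert to SI: a = 0.212 AU = 3.17152e+10 m.
(a) rₚ = a(1 − e) = 3.17152e+10 · (1 − 0.06041) = 3.17152e+10 · 0.93959 ≈ 2.98e+10 m = 0.1992 AU.
(b) rₐ = a(1 + e) = 3.17152e+10 · (1 + 0.06041) = 3.17152e+10 · 1.06041 ≈ 3.363e+10 m = 0.2248 AU.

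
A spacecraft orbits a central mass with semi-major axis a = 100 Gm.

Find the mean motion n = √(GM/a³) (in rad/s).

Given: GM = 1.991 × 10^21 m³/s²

Convert to SI: a = 100 Gm = 1e+11 m.
n = √(GM / a³).
n = √(1.991e+21 / (1e+11)³) rad/s ≈ 1.411e-06 rad/s.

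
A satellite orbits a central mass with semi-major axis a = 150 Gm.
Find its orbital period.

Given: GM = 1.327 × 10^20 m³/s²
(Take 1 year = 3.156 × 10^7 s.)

Convert to SI: a = 150 Gm = 1.5e+11 m.
Kepler's third law: T = 2π √(a³ / GM).
Substituting a = 1.5e+11 m and GM = 1.327e+20 m³/s²:
T = 2π √((1.5e+11)³ / 1.327e+20) s
T ≈ 3.169e+07 s = 1.004 years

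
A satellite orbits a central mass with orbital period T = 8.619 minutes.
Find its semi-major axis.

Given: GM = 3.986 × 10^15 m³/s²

Convert to SI: T = 8.619 minutes = 517.14 s.
Invert Kepler's third law: a = (GM · T² / (4π²))^(1/3).
Substituting T = 517.14 s and GM = 3.986e+15 m³/s²:
a = (3.986e+15 · (517.14)² / (4π²))^(1/3) m
a ≈ 3e+06 m = 3 Mm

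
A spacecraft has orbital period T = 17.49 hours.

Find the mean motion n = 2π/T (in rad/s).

Convert to SI: T = 17.49 hours = 62964 s.
n = 2π / T.
n = 2π / 62964 s ≈ 9.979e-05 rad/s.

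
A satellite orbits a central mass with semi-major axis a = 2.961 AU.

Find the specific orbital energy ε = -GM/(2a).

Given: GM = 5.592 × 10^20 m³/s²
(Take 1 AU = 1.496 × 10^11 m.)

Convert to SI: a = 2.961 AU = 4.42966e+11 m.
ε = −GM / (2a).
ε = −5.592e+20 / (2 · 4.42966e+11) J/kg ≈ -6.312e+08 J/kg = -631.2 MJ/kg.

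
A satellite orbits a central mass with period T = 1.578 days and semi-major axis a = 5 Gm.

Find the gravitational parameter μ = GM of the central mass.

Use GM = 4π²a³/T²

Convert to SI: T = 1.578 days = 136339 s; a = 5 Gm = 5e+09 m.
GM = 4π² · a³ / T².
GM = 4π² · (5e+09)³ / (136339)² m³/s² ≈ 2.655e+20 m³/s² = 2.655 × 10^20 m³/s².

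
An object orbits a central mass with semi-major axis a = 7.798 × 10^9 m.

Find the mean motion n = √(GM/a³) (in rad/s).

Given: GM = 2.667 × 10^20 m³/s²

n = √(GM / a³).
n = √(2.667e+20 / (7.798e+09)³) rad/s ≈ 2.372e-05 rad/s.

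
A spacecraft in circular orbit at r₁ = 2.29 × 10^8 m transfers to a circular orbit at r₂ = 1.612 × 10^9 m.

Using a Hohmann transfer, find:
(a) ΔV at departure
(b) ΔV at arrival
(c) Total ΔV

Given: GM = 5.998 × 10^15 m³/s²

Transfer semi-major axis: a_t = (r₁ + r₂)/2 = (2.29e+08 + 1.612e+09)/2 = 9.205e+08 m.
Circular speeds: v₁ = √(GM/r₁) = 5117.83 m/s, v₂ = √(GM/r₂) = 1928.95 m/s.
Transfer speeds (vis-viva v² = GM(2/r − 1/a_t)): v₁ᵗ = 6772.61 m/s, v₂ᵗ = 962.114 m/s.
(a) ΔV₁ = |v₁ᵗ − v₁| ≈ 1655 m/s = 1.655 km/s.
(b) ΔV₂ = |v₂ − v₂ᵗ| ≈ 966.8 m/s = 966.8 m/s.
(c) ΔV_total = ΔV₁ + ΔV₂ ≈ 2622 m/s = 2.622 km/s.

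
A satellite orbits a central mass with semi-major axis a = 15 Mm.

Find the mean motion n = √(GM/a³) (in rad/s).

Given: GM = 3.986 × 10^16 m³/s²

Convert to SI: a = 15 Mm = 1.5e+07 m.
n = √(GM / a³).
n = √(3.986e+16 / (1.5e+07)³) rad/s ≈ 0.003437 rad/s.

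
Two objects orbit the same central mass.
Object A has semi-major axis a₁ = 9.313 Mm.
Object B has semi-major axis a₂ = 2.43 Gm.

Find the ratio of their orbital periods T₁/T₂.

Convert to SI: a₁ = 9.313 Mm = 9.313e+06 m; a₂ = 2.43 Gm = 2.43e+09 m.
From Kepler's third law, (T₁/T₂)² = (a₁/a₂)³, so T₁/T₂ = (a₁/a₂)^(3/2).
a₁/a₂ = 9.313e+06 / 2.43e+09 = 0.00383251.
T₁/T₂ = (0.00383251)^(3/2) ≈ 0.0002373.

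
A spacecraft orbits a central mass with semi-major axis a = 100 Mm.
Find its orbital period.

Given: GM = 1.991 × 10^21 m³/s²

Convert to SI: a = 100 Mm = 1e+08 m.
Kepler's third law: T = 2π √(a³ / GM).
Substituting a = 1e+08 m and GM = 1.991e+21 m³/s²:
T = 2π √((1e+08)³ / 1.991e+21) s
T ≈ 140.8 s = 2.347 minutes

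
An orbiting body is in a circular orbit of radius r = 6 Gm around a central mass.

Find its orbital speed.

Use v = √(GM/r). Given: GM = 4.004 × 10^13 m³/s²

Convert to SI: r = 6 Gm = 6e+09 m.
For a circular orbit, gravity supplies the centripetal force, so v = √(GM / r).
v = √(4.004e+13 / 6e+09) m/s ≈ 81.69 m/s = 81.69 m/s.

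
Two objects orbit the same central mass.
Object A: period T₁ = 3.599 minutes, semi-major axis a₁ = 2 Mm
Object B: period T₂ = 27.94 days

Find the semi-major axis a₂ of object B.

Convert to SI: T₁ = 3.599 minutes = 215.94 s; a₁ = 2 Mm = 2e+06 m; T₂ = 27.94 days = 2.41402e+06 s.
Kepler's third law: (T₁/T₂)² = (a₁/a₂)³ ⇒ a₂ = a₁ · (T₂/T₁)^(2/3).
T₂/T₁ = 2.41402e+06 / 215.94 = 11179.1.
a₂ = 2e+06 · (11179.1)^(2/3) m ≈ 9.999e+08 m = 999.9 Mm.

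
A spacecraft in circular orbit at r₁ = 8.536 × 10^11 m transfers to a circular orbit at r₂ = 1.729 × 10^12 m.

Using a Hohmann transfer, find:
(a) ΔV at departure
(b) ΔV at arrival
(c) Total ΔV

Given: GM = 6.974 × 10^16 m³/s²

Transfer semi-major axis: a_t = (r₁ + r₂)/2 = (8.536e+11 + 1.729e+12)/2 = 1.2913e+12 m.
Circular speeds: v₁ = √(GM/r₁) = 285.834 m/s, v₂ = √(GM/r₂) = 200.837 m/s.
Transfer speeds (vis-viva v² = GM(2/r − 1/a_t)): v₁ᵗ = 330.748 m/s, v₂ᵗ = 163.289 m/s.
(a) ΔV₁ = |v₁ᵗ − v₁| ≈ 44.91 m/s = 44.91 m/s.
(b) ΔV₂ = |v₂ − v₂ᵗ| ≈ 37.55 m/s = 37.55 m/s.
(c) ΔV_total = ΔV₁ + ΔV₂ ≈ 82.46 m/s = 82.46 m/s.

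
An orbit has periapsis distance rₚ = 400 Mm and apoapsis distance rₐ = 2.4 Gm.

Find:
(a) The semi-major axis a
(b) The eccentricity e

Convert to SI: rₚ = 400 Mm = 4e+08 m; rₐ = 2.4 Gm = 2.4e+09 m.
(a) a = (rₚ + rₐ) / 2 = (4e+08 + 2.4e+09) / 2 ≈ 1.4e+09 m = 1.4 Gm.
(b) e = (rₐ − rₚ) / (rₐ + rₚ) = (2.4e+09 − 4e+08) / (2.4e+09 + 4e+08) ≈ 0.7143.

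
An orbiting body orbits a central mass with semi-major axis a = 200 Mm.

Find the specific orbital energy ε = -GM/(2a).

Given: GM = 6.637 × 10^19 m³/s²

Convert to SI: a = 200 Mm = 2e+08 m.
ε = −GM / (2a).
ε = −6.637e+19 / (2 · 2e+08) J/kg ≈ -1.659e+11 J/kg = -165.9 GJ/kg.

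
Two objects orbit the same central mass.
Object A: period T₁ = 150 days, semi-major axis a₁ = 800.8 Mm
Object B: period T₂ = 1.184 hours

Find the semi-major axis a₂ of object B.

Convert to SI: T₁ = 150 days = 1.296e+07 s; a₁ = 800.8 Mm = 8.008e+08 m; T₂ = 1.184 hours = 4262.4 s.
Kepler's third law: (T₁/T₂)² = (a₁/a₂)³ ⇒ a₂ = a₁ · (T₂/T₁)^(2/3).
T₂/T₁ = 4262.4 / 1.296e+07 = 0.000328889.
a₂ = 8.008e+08 · (0.000328889)^(2/3) m ≈ 3.816e+06 m = 3.816 Mm.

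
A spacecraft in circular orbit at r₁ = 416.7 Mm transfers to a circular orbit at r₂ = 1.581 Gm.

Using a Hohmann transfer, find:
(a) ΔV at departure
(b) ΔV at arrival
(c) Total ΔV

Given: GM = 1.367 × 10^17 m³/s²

Convert to SI: r₁ = 416.7 Mm = 4.167e+08 m; r₂ = 1.581 Gm = 1.581e+09 m.
Transfer semi-major axis: a_t = (r₁ + r₂)/2 = (4.167e+08 + 1.581e+09)/2 = 9.9885e+08 m.
Circular speeds: v₁ = √(GM/r₁) = 18112.3 m/s, v₂ = √(GM/r₂) = 9298.62 m/s.
Transfer speeds (vis-viva v² = GM(2/r − 1/a_t)): v₁ᵗ = 22787.1 m/s, v₂ᵗ = 6005.93 m/s.
(a) ΔV₁ = |v₁ᵗ − v₁| ≈ 4675 m/s = 4.675 km/s.
(b) ΔV₂ = |v₂ − v₂ᵗ| ≈ 3293 m/s = 3.293 km/s.
(c) ΔV_total = ΔV₁ + ΔV₂ ≈ 7967 m/s = 7.967 km/s.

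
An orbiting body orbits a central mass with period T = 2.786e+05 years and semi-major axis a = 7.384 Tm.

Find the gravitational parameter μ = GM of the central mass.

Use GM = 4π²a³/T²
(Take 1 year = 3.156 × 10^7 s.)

Convert to SI: T = 2.786e+05 years = 8.79262e+12 s; a = 7.384 Tm = 7.384e+12 m.
GM = 4π² · a³ / T².
GM = 4π² · (7.384e+12)³ / (8.79262e+12)² m³/s² ≈ 2.056e+14 m³/s² = 2.056 × 10^14 m³/s².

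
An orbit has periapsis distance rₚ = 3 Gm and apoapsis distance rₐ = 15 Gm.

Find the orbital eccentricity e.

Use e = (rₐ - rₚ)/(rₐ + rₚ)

Convert to SI: rₚ = 3 Gm = 3e+09 m; rₐ = 15 Gm = 1.5e+10 m.
e = (rₐ − rₚ) / (rₐ + rₚ).
e = (1.5e+10 − 3e+09) / (1.5e+10 + 3e+09) = 1.2e+10 / 1.8e+10 ≈ 0.6667.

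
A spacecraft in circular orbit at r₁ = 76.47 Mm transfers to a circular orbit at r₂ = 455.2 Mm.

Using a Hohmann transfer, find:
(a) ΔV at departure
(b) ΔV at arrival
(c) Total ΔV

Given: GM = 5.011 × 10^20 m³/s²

Convert to SI: r₁ = 76.47 Mm = 7.647e+07 m; r₂ = 455.2 Mm = 4.552e+08 m.
Transfer semi-major axis: a_t = (r₁ + r₂)/2 = (7.647e+07 + 4.552e+08)/2 = 2.65835e+08 m.
Circular speeds: v₁ = √(GM/r₁) = 2.55986e+06 m/s, v₂ = √(GM/r₂) = 1.04921e+06 m/s.
Transfer speeds (vis-viva v² = GM(2/r − 1/a_t)): v₁ᵗ = 3.34974e+06 m/s, v₂ᵗ = 562731 m/s.
(a) ΔV₁ = |v₁ᵗ − v₁| ≈ 7.899e+05 m/s = 789.9 km/s.
(b) ΔV₂ = |v₂ − v₂ᵗ| ≈ 4.865e+05 m/s = 486.5 km/s.
(c) ΔV_total = ΔV₁ + ΔV₂ ≈ 1.276e+06 m/s = 1276 km/s.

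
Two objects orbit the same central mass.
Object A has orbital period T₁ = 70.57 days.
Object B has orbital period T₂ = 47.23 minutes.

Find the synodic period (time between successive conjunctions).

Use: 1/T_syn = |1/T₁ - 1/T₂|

Convert to SI: T₁ = 70.57 days = 6.09725e+06 s; T₂ = 47.23 minutes = 2833.8 s.
T_syn = |T₁ · T₂ / (T₁ − T₂)|.
T_syn = |6.09725e+06 · 2833.8 / (6.09725e+06 − 2833.8)| s ≈ 2835 s = 47.25 minutes.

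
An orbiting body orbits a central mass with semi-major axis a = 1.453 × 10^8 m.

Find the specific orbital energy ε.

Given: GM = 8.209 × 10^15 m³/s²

ε = −GM / (2a).
ε = −8.209e+15 / (2 · 1.453e+08) J/kg ≈ -2.825e+07 J/kg = -28.25 MJ/kg.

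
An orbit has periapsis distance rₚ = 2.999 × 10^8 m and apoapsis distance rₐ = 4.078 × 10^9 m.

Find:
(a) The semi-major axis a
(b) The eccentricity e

(a) a = (rₚ + rₐ) / 2 = (2.999e+08 + 4.078e+09) / 2 ≈ 2.189e+09 m = 2.189 × 10^9 m.
(b) e = (rₐ − rₚ) / (rₐ + rₚ) = (4.078e+09 − 2.999e+08) / (4.078e+09 + 2.999e+08) ≈ 0.863.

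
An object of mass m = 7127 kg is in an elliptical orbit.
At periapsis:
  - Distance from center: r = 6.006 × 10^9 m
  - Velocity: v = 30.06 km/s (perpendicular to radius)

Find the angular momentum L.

Convert to SI: v = 30.06 km/s = 30060 m/s.
Since v is perpendicular to r, L = m · v · r.
L = 7127 · 30060 · 6.006e+09 kg·m²/s ≈ 1.287e+18 kg·m²/s.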